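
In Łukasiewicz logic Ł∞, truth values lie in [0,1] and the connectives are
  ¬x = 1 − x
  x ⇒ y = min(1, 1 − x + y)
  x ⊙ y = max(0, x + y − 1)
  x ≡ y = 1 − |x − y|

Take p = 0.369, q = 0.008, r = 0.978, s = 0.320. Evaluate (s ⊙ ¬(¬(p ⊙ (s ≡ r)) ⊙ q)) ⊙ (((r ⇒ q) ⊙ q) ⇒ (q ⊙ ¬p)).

0.312

s ≡ r = 1 − |0.320 − 0.978| = 1 − 0.658 = 0.342
p ⊙ (s ≡ r) = max(0, 0.369 + 0.342 − 1) = max(0, -0.289) = 0.000
¬(p ⊙ (s ≡ r)) = 1 − 0.000 = 1.000
¬(p ⊙ (s ≡ r)) ⊙ q = max(0, 1.000 + 0.008 − 1) = max(0, 0.008) = 0.008
¬(¬(p ⊙ (s ≡ r)) ⊙ q) = 1 − 0.008 = 0.992
s ⊙ ¬(¬(p ⊙ (s ≡ r)) ⊙ q) = max(0, 0.320 + 0.992 − 1) = max(0, 0.312) = 0.312
r ⇒ q = min(1, 1 − 0.978 + 0.008) = min(1, 0.030) = 0.030
(r ⇒ q) ⊙ q = max(0, 0.030 + 0.008 − 1) = max(0, -0.962) = 0.000
¬p = 1 − 0.369 = 0.631
q ⊙ ¬p = max(0, 0.008 + 0.631 − 1) = max(0, -0.361) = 0.000
((r ⇒ q) ⊙ q) ⇒ (q ⊙ ¬p) = min(1, 1 − 0.000 + 0.000) = min(1, 1.000) = 1.000
(s ⊙ ¬(¬(p ⊙ (s ≡ r)) ⊙ q)) ⊙ (((r ⇒ q) ⊙ q) ⇒ (q ⊙ ¬p)) = max(0, 0.312 + 1.000 − 1) = max(0, 0.312) = 0.312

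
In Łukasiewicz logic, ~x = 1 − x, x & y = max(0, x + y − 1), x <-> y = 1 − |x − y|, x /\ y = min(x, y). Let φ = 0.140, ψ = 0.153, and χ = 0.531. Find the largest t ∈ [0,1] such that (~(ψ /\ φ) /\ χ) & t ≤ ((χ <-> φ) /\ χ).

1.000

ψ /\ φ = min(0.153, 0.140) = 0.140
~(ψ /\ φ) = 1 − 0.140 = 0.860
~(ψ /\ φ) /\ χ = min(0.860, 0.531) = 0.531
So the left factor is ~(ψ /\ φ) /\ χ = 0.531.
χ <-> φ = 1 − |0.531 − 0.140| = 1 − 0.391 = 0.609
(χ <-> φ) /\ χ = min(0.609, 0.531) = 0.531
So the right-hand bound is (χ <-> φ) /\ χ = 0.531.
The residuum of the Łukasiewicz t-norm gives the supremum: min(1, 1 − 0.531 + 0.531).
1 − 0.531 + 0.531 = 1.000, so t = min(1, 1.000) = 1.000.
Check: 0.531 & 1.000 = max(0, 0.531) = 0.531 ≤ 0.531.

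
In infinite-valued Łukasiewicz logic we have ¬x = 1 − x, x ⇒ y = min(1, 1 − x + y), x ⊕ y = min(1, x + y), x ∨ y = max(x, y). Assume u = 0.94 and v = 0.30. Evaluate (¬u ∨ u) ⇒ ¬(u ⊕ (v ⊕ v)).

0.06

¬u = 1 − 0.94 = 0.06
¬u ∨ u = max(0.06, 0.94) = 0.94
v ⊕ v = min(1, 0.30 + 0.30) = min(1, 0.60) = 0.60
u ⊕ (v ⊕ v) = min(1, 0.94 + 0.60) = min(1, 1.54) = 1.00
¬(u ⊕ (v ⊕ v)) = 1 − 1.00 = 0.00
(¬u ∨ u) ⇒ ¬(u ⊕ (v ⊕ v)) = min(1, 1 − 0.94 + 0.00) = min(1, 0.06) = 0.06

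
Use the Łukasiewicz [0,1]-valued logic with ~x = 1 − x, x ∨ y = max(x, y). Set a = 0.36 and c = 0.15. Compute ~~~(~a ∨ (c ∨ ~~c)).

0.36

~a = 1 − 0.36 = 0.64
~c = 1 − 0.15 = 0.85
~~c = 1 − 0.85 = 0.15
c ∨ ~~c = max(0.15, 0.15) = 0.15
~a ∨ (c ∨ ~~c) = max(0.64, 0.15) = 0.64
~(~a ∨ (c ∨ ~~c)) = 1 − 0.64 = 0.36
~~(~a ∨ (c ∨ ~~c)) = 1 − 0.36 = 0.64
~~~(~a ∨ (c ∨ ~~c)) = 1 − 0.64 = 0.36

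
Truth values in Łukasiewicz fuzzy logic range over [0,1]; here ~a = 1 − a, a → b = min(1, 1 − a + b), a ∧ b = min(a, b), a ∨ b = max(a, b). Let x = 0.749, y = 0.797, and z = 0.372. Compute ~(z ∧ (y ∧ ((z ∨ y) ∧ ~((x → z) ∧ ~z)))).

0.628

z ∨ y = max(0.372, 0.797) = 0.797
x → z = min(1, 1 − 0.749 + 0.372) = min(1, 0.623) = 0.623
~z = 1 − 0.372 = 0.628
(x → z) ∧ ~z = min(0.623, 0.628) = 0.623
~((x → z) ∧ ~z) = 1 − 0.623 = 0.377
(z ∨ y) ∧ ~((x → z) ∧ ~z) = min(0.797, 0.377) = 0.377
y ∧ ((z ∨ y) ∧ ~((x → z) ∧ ~z)) = min(0.797, 0.377) = 0.377
z ∧ (y ∧ ((z ∨ y) ∧ ~((x → z) ∧ ~z))) = min(0.372, 0.377) = 0.372
~(z ∧ (y ∧ ((z ∨ y) ∧ ~((x → z) ∧ ~z)))) = 1 − 0.372 = 0.628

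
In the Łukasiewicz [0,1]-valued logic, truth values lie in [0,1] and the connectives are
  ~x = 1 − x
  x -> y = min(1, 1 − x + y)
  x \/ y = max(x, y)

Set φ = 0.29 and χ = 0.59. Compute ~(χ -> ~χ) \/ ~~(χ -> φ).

~χ = 1 − 0.59 = 0.41
χ -> ~χ = min(1, 1 − 0.59 + 0.41) = min(1, 0.82) = 0.82
~(χ -> ~χ) = 1 − 0.82 = 0.18
χ -> φ = min(1, 1 − 0.59 + 0.29) = min(1, 0.70) = 0.70
~(χ -> φ) = 1 − 0.70 = 0.30
~~(χ -> φ) = 1 − 0.30 = 0.70
~(χ -> ~χ) \/ ~~(χ -> φ) = max(0.18, 0.70) = 0.70

0.70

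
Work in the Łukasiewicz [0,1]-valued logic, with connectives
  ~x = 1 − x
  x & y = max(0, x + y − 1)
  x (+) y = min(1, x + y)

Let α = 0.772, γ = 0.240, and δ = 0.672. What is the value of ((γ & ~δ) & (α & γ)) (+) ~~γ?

~δ = 1 − 0.672 = 0.328
γ & ~δ = max(0, 0.240 + 0.328 − 1) = max(0, -0.432) = 0.000
α & γ = max(0, 0.772 + 0.240 − 1) = max(0, 0.012) = 0.012
(γ & ~δ) & (α & γ) = max(0, 0.000 + 0.012 − 1) = max(0, -0.988) = 0.000
~γ = 1 − 0.240 = 0.760
~~γ = 1 − 0.760 = 0.240
((γ & ~δ) & (α & γ)) (+) ~~γ = min(1, 0.000 + 0.240) = min(1, 0.240) = 0.240

0.240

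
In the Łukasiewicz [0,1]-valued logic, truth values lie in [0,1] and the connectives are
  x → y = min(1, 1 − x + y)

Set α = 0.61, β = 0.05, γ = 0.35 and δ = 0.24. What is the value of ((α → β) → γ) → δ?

0.33

α → β = min(1, 1 − 0.61 + 0.05) = min(1, 0.44) = 0.44
(α → β) → γ = min(1, 1 − 0.44 + 0.35) = min(1, 0.91) = 0.91
((α → β) → γ) → δ = min(1, 1 − 0.91 + 0.24) = min(1, 0.33) = 0.33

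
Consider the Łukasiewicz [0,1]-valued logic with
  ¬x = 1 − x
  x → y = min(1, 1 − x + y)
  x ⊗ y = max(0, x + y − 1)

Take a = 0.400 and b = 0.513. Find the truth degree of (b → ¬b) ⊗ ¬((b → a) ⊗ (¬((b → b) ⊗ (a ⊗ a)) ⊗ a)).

¬b = 1 − 0.513 = 0.487
b → ¬b = min(1, 1 − 0.513 + 0.487) = min(1, 0.974) = 0.974
b → a = min(1, 1 − 0.513 + 0.400) = min(1, 0.887) = 0.887
b → b = min(1, 1 − 0.513 + 0.513) = min(1, 1.000) = 1.000
a ⊗ a = max(0, 0.400 + 0.400 − 1) = max(0, -0.200) = 0.000
(b → b) ⊗ (a ⊗ a) = max(0, 1.000 + 0.000 − 1) = max(0, 0.000) = 0.000
¬((b → b) ⊗ (a ⊗ a)) = 1 − 0.000 = 1.000
¬((b → b) ⊗ (a ⊗ a)) ⊗ a = max(0, 1.000 + 0.400 − 1) = max(0, 0.400) = 0.400
(b → a) ⊗ (¬((b → b) ⊗ (a ⊗ a)) ⊗ a) = max(0, 0.887 + 0.400 − 1) = max(0, 0.287) = 0.287
¬((b → a) ⊗ (¬((b → b) ⊗ (a ⊗ a)) ⊗ a)) = 1 − 0.287 = 0.713
(b → ¬b) ⊗ ¬((b → a) ⊗ (¬((b → b) ⊗ (a ⊗ a)) ⊗ a)) = max(0, 0.974 + 0.713 − 1) = max(0, 0.687) = 0.687

0.687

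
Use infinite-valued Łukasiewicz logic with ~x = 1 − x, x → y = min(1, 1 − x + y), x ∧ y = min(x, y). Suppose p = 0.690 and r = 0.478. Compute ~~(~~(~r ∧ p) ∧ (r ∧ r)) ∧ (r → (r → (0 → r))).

~r = 1 − 0.478 = 0.522
~r ∧ p = min(0.522, 0.690) = 0.522
~(~r ∧ p) = 1 − 0.522 = 0.478
~~(~r ∧ p) = 1 − 0.478 = 0.522
r ∧ r = min(0.478, 0.478) = 0.478
~~(~r ∧ p) ∧ (r ∧ r) = min(0.522, 0.478) = 0.478
~(~~(~r ∧ p) ∧ (r ∧ r)) = 1 − 0.478 = 0.522
~~(~~(~r ∧ p) ∧ (r ∧ r)) = 1 − 0.522 = 0.478
0 → r = min(1, 1 − 0.000 + 0.478) = min(1, 1.478) = 1.000
r → (0 → r) = min(1, 1 − 0.478 + 1.000) = min(1, 1.522) = 1.000
r → (r → (0 → r)) = min(1, 1 − 0.478 + 1.000) = min(1, 1.522) = 1.000
~~(~~(~r ∧ p) ∧ (r ∧ r)) ∧ (r → (r → (0 → r))) = min(0.478, 1.000) = 0.478

0.478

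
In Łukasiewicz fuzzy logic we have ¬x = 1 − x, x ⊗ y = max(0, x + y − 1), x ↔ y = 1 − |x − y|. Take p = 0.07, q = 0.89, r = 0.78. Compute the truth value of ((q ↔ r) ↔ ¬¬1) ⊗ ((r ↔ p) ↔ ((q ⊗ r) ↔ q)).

q ↔ r = 1 − |0.89 − 0.78| = 1 − 0.11 = 0.89
¬1 = 1 − 1.00 = 0.00
¬¬1 = 1 − 0.00 = 1.00
(q ↔ r) ↔ ¬¬1 = 1 − |0.89 − 1.00| = 1 − 0.11 = 0.89
r ↔ p = 1 − |0.78 − 0.07| = 1 − 0.71 = 0.29
q ⊗ r = max(0, 0.89 + 0.78 − 1) = max(0, 0.67) = 0.67
(q ⊗ r) ↔ q = 1 − |0.67 − 0.89| = 1 − 0.22 = 0.78
(r ↔ p) ↔ ((q ⊗ r) ↔ q) = 1 − |0.29 − 0.78| = 1 − 0.49 = 0.51
((q ↔ r) ↔ ¬¬1) ⊗ ((r ↔ p) ↔ ((q ⊗ r) ↔ q)) = max(0, 0.89 + 0.51 − 1) = max(0, 0.40) = 0.40

0.40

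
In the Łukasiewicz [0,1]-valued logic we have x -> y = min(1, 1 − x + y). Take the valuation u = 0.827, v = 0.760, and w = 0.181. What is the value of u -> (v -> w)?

0.594

v -> w = min(1, 1 − 0.760 + 0.181) = min(1, 0.421) = 0.421
u -> (v -> w) = min(1, 1 − 0.827 + 0.421) = min(1, 0.594) = 0.594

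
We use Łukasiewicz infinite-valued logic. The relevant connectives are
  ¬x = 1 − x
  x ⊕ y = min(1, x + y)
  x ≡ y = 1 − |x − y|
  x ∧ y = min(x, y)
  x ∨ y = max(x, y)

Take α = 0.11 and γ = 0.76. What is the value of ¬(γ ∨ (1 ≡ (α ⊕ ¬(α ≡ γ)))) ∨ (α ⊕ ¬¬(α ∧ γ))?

0.24

α ≡ γ = 1 − |0.11 − 0.76| = 1 − 0.65 = 0.35
¬(α ≡ γ) = 1 − 0.35 = 0.65
α ⊕ ¬(α ≡ γ) = min(1, 0.11 + 0.65) = min(1, 0.76) = 0.76
1 ≡ (α ⊕ ¬(α ≡ γ)) = 1 − |1.00 − 0.76| = 1 − 0.24 = 0.76
γ ∨ (1 ≡ (α ⊕ ¬(α ≡ γ))) = max(0.76, 0.76) = 0.76
¬(γ ∨ (1 ≡ (α ⊕ ¬(α ≡ γ)))) = 1 − 0.76 = 0.24
α ∧ γ = min(0.11, 0.76) = 0.11
¬(α ∧ γ) = 1 − 0.11 = 0.89
¬¬(α ∧ γ) = 1 − 0.89 = 0.11
α ⊕ ¬¬(α ∧ γ) = min(1, 0.11 + 0.11) = min(1, 0.22) = 0.22
¬(γ ∨ (1 ≡ (α ⊕ ¬(α ≡ γ)))) ∨ (α ⊕ ¬¬(α ∧ γ)) = max(0.24, 0.22) = 0.24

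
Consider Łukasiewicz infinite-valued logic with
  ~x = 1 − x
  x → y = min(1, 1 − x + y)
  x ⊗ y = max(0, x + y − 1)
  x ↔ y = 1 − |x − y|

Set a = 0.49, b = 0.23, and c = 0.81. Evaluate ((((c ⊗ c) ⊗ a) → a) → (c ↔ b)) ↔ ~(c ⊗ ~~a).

0.72

c ⊗ c = max(0, 0.81 + 0.81 − 1) = max(0, 0.62) = 0.62
(c ⊗ c) ⊗ a = max(0, 0.62 + 0.49 − 1) = max(0, 0.11) = 0.11
((c ⊗ c) ⊗ a) → a = min(1, 1 − 0.11 + 0.49) = min(1, 1.38) = 1.00
c ↔ b = 1 − |0.81 − 0.23| = 1 − 0.58 = 0.42
(((c ⊗ c) ⊗ a) → a) → (c ↔ b) = min(1, 1 − 1.00 + 0.42) = min(1, 0.42) = 0.42
~a = 1 − 0.49 = 0.51
~~a = 1 − 0.51 = 0.49
c ⊗ ~~a = max(0, 0.81 + 0.49 − 1) = max(0, 0.30) = 0.30
~(c ⊗ ~~a) = 1 − 0.30 = 0.70
((((c ⊗ c) ⊗ a) → a) → (c ↔ b)) ↔ ~(c ⊗ ~~a) = 1 − |0.42 − 0.70| = 1 − 0.28 = 0.72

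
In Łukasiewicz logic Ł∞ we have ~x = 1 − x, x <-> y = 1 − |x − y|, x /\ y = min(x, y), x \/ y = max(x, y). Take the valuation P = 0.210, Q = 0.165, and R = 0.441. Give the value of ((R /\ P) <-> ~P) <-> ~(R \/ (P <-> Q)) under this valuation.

R /\ P = min(0.441, 0.210) = 0.210
~P = 1 − 0.210 = 0.790
(R /\ P) <-> ~P = 1 − |0.210 − 0.790| = 1 − 0.580 = 0.420
P <-> Q = 1 − |0.210 − 0.165| = 1 − 0.045 = 0.955
R \/ (P <-> Q) = max(0.441, 0.955) = 0.955
~(R \/ (P <-> Q)) = 1 − 0.955 = 0.045
((R /\ P) <-> ~P) <-> ~(R \/ (P <-> Q)) = 1 − |0.420 − 0.045| = 1 − 0.375 = 0.625

0.625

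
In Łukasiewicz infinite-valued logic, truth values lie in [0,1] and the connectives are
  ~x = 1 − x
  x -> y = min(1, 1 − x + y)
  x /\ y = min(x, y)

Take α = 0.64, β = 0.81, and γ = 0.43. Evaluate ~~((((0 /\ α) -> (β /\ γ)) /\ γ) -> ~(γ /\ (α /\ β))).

1.00

0 /\ α = min(0.00, 0.64) = 0.00
β /\ γ = min(0.81, 0.43) = 0.43
(0 /\ α) -> (β /\ γ) = min(1, 1 − 0.00 + 0.43) = min(1, 1.43) = 1.00
((0 /\ α) -> (β /\ γ)) /\ γ = min(1.00, 0.43) = 0.43
α /\ β = min(0.64, 0.81) = 0.64
γ /\ (α /\ β) = min(0.43, 0.64) = 0.43
~(γ /\ (α /\ β)) = 1 − 0.43 = 0.57
(((0 /\ α) -> (β /\ γ)) /\ γ) -> ~(γ /\ (α /\ β)) = min(1, 1 − 0.43 + 0.57) = min(1, 1.14) = 1.00
~((((0 /\ α) -> (β /\ γ)) /\ γ) -> ~(γ /\ (α /\ β))) = 1 − 1.00 = 0.00
~~((((0 /\ α) -> (β /\ γ)) /\ γ) -> ~(γ /\ (α /\ β))) = 1 − 0.00 = 1.00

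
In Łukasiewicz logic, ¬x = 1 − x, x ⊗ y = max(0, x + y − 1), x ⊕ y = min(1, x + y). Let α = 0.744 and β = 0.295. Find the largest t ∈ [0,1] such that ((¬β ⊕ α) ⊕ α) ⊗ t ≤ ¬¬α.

0.744

¬β = 1 − 0.295 = 0.705
¬β ⊕ α = min(1, 0.705 + 0.744) = min(1, 1.449) = 1.000
(¬β ⊕ α) ⊕ α = min(1, 1.000 + 0.744) = min(1, 1.744) = 1.000
So the left factor is (¬β ⊕ α) ⊕ α = 1.000.
¬α = 1 − 0.744 = 0.256
¬¬α = 1 − 0.256 = 0.744
So the right-hand bound is ¬¬α = 0.744.
The residuum of the Łukasiewicz t-norm gives the supremum: min(1, 1 − 1.000 + 0.744).
1 − 1.000 + 0.744 = 0.744, so t = min(1, 0.744) = 0.744.
Check: 1.000 ⊗ 0.744 = max(0, 0.744) = 0.744 ≤ 0.744.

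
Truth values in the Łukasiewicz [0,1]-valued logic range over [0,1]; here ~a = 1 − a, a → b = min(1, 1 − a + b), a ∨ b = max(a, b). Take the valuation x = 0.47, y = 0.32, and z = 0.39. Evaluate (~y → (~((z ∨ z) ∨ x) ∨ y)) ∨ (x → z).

~y = 1 − 0.32 = 0.68
z ∨ z = max(0.39, 0.39) = 0.39
(z ∨ z) ∨ x = max(0.39, 0.47) = 0.47
~((z ∨ z) ∨ x) = 1 − 0.47 = 0.53
~((z ∨ z) ∨ x) ∨ y = max(0.53, 0.32) = 0.53
~y → (~((z ∨ z) ∨ x) ∨ y) = min(1, 1 − 0.68 + 0.53) = min(1, 0.85) = 0.85
x → z = min(1, 1 − 0.47 + 0.39) = min(1, 0.92) = 0.92
(~y → (~((z ∨ z) ∨ x) ∨ y)) ∨ (x → z) = max(0.85, 0.92) = 0.92

0.92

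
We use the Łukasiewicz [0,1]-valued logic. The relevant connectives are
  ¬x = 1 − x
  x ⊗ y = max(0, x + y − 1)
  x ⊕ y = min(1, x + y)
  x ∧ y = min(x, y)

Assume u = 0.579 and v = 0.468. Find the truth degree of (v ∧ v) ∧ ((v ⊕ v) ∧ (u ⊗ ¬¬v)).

0.047

v ∧ v = min(0.468, 0.468) = 0.468
v ⊕ v = min(1, 0.468 + 0.468) = min(1, 0.936) = 0.936
¬v = 1 − 0.468 = 0.532
¬¬v = 1 − 0.532 = 0.468
u ⊗ ¬¬v = max(0, 0.579 + 0.468 − 1) = max(0, 0.047) = 0.047
(v ⊕ v) ∧ (u ⊗ ¬¬v) = min(0.936, 0.047) = 0.047
(v ∧ v) ∧ ((v ⊕ v) ∧ (u ⊗ ¬¬v)) = min(0.468, 0.047) = 0.047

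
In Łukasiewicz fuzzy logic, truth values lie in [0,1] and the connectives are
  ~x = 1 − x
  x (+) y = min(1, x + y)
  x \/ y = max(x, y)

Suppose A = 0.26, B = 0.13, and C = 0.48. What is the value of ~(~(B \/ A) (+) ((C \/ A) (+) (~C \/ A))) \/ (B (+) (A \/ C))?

B \/ A = max(0.13, 0.26) = 0.26
~(B \/ A) = 1 − 0.26 = 0.74
C \/ A = max(0.48, 0.26) = 0.48
~C = 1 − 0.48 = 0.52
~C \/ A = max(0.52, 0.26) = 0.52
(C \/ A) (+) (~C \/ A) = min(1, 0.48 + 0.52) = min(1, 1.00) = 1.00
~(B \/ A) (+) ((C \/ A) (+) (~C \/ A)) = min(1, 0.74 + 1.00) = min(1, 1.74) = 1.00
~(~(B \/ A) (+) ((C \/ A) (+) (~C \/ A))) = 1 − 1.00 = 0.00
A \/ C = max(0.26, 0.48) = 0.48
B (+) (A \/ C) = min(1, 0.13 + 0.48) = min(1, 0.61) = 0.61
~(~(B \/ A) (+) ((C \/ A) (+) (~C \/ A))) \/ (B (+) (A \/ C)) = max(0.00, 0.61) = 0.61

0.61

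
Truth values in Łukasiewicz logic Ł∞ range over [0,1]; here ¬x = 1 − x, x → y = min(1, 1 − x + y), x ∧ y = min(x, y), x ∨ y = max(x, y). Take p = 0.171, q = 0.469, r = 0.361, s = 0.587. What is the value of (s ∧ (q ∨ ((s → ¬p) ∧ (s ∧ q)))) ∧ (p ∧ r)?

0.171

¬p = 1 − 0.171 = 0.829
s → ¬p = min(1, 1 − 0.587 + 0.829) = min(1, 1.242) = 1.000
s ∧ q = min(0.587, 0.469) = 0.469
(s → ¬p) ∧ (s ∧ q) = min(1.000, 0.469) = 0.469
q ∨ ((s → ¬p) ∧ (s ∧ q)) = max(0.469, 0.469) = 0.469
s ∧ (q ∨ ((s → ¬p) ∧ (s ∧ q))) = min(0.587, 0.469) = 0.469
p ∧ r = min(0.171, 0.361) = 0.171
(s ∧ (q ∨ ((s → ¬p) ∧ (s ∧ q)))) ∧ (p ∧ r) = min(0.469, 0.171) = 0.171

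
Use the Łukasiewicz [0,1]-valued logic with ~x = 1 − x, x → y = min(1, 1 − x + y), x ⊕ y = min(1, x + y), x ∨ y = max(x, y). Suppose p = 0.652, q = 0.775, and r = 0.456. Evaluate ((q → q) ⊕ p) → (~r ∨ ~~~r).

0.544

q → q = min(1, 1 − 0.775 + 0.775) = min(1, 1.000) = 1.000
(q → q) ⊕ p = min(1, 1.000 + 0.652) = min(1, 1.652) = 1.000
~r = 1 − 0.456 = 0.544
~~r = 1 − 0.544 = 0.456
~~~r = 1 − 0.456 = 0.544
~r ∨ ~~~r = max(0.544, 0.544) = 0.544
((q → q) ⊕ p) → (~r ∨ ~~~r) = min(1, 1 − 1.000 + 0.544) = min(1, 0.544) = 0.544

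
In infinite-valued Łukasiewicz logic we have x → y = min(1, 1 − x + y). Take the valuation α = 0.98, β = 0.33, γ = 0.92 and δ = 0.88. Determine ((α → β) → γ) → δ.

0.88

α → β = min(1, 1 − 0.98 + 0.33) = min(1, 0.35) = 0.35
(α → β) → γ = min(1, 1 − 0.35 + 0.92) = min(1, 1.57) = 1.00
((α → β) → γ) → δ = min(1, 1 − 1.00 + 0.88) = min(1, 0.88) = 0.88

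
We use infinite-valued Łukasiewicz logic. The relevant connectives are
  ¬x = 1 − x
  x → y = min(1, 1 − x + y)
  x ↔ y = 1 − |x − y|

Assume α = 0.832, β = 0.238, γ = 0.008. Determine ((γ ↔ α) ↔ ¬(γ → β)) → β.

γ ↔ α = 1 − |0.008 − 0.832| = 1 − 0.824 = 0.176
γ → β = min(1, 1 − 0.008 + 0.238) = min(1, 1.230) = 1.000
¬(γ → β) = 1 − 1.000 = 0.000
(γ ↔ α) ↔ ¬(γ → β) = 1 − |0.176 − 0.000| = 1 − 0.176 = 0.824
((γ ↔ α) ↔ ¬(γ → β)) → β = min(1, 1 − 0.824 + 0.238) = min(1, 0.414) = 0.414

0.414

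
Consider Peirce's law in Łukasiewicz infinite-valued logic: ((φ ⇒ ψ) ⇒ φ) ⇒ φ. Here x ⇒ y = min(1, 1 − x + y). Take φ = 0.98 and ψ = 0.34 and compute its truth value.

0.98

φ ⇒ ψ = min(1, 1 − 0.98 + 0.34) = min(1, 0.36) = 0.36
(φ ⇒ ψ) ⇒ φ = min(1, 1 − 0.36 + 0.98) = min(1, 1.62) = 1.00
((φ ⇒ ψ) ⇒ φ) ⇒ φ = min(1, 1 − 1.00 + 0.98) = min(1, 0.98) = 0.98
(The value 0.98 < 1 shows this instance is not satisfied; not a Ł∞-tautology in general.)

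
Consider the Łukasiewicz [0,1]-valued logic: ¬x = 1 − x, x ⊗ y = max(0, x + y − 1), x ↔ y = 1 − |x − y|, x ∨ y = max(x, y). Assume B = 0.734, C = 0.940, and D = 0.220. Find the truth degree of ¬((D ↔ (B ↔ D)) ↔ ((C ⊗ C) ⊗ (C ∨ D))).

0.086

B ↔ D = 1 − |0.734 − 0.220| = 1 − 0.514 = 0.486
D ↔ (B ↔ D) = 1 − |0.220 − 0.486| = 1 − 0.266 = 0.734
C ⊗ C = max(0, 0.940 + 0.940 − 1) = max(0, 0.880) = 0.880
C ∨ D = max(0.940, 0.220) = 0.940
(C ⊗ C) ⊗ (C ∨ D) = max(0, 0.880 + 0.940 − 1) = max(0, 0.820) = 0.820
(D ↔ (B ↔ D)) ↔ ((C ⊗ C) ⊗ (C ∨ D)) = 1 − |0.734 − 0.820| = 1 − 0.086 = 0.914
¬((D ↔ (B ↔ D)) ↔ ((C ⊗ C) ⊗ (C ∨ D))) = 1 − 0.914 = 0.086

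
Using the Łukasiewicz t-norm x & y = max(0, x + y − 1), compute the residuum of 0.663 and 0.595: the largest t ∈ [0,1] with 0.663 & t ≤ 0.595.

The residuum of the Łukasiewicz t-norm gives the supremum: min(1, 1 − 0.663 + 0.595).
1 − 0.663 + 0.595 = 0.932, so t = min(1, 0.932) = 0.932.
Check: 0.663 & 0.932 = max(0, 0.595) = 0.595 ≤ 0.595.

0.932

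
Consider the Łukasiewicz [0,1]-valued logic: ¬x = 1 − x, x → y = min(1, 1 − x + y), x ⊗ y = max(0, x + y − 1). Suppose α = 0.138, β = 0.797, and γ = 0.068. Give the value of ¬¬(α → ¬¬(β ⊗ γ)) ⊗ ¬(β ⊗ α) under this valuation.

β ⊗ γ = max(0, 0.797 + 0.068 − 1) = max(0, -0.135) = 0.000
¬(β ⊗ γ) = 1 − 0.000 = 1.000
¬¬(β ⊗ γ) = 1 − 1.000 = 0.000
α → ¬¬(β ⊗ γ) = min(1, 1 − 0.138 + 0.000) = min(1, 0.862) = 0.862
¬(α → ¬¬(β ⊗ γ)) = 1 − 0.862 = 0.138
¬¬(α → ¬¬(β ⊗ γ)) = 1 − 0.138 = 0.862
β ⊗ α = max(0, 0.797 + 0.138 − 1) = max(0, -0.065) = 0.000
¬(β ⊗ α) = 1 − 0.000 = 1.000
¬¬(α → ¬¬(β ⊗ γ)) ⊗ ¬(β ⊗ α) = max(0, 0.862 + 1.000 − 1) = max(0, 0.862) = 0.862

0.862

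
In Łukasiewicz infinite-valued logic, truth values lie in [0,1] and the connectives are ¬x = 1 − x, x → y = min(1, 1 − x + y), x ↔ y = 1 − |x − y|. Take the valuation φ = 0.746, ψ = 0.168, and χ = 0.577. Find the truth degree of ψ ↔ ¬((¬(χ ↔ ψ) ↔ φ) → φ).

0.832

χ ↔ ψ = 1 − |0.577 − 0.168| = 1 − 0.409 = 0.591
¬(χ ↔ ψ) = 1 − 0.591 = 0.409
¬(χ ↔ ψ) ↔ φ = 1 − |0.409 − 0.746| = 1 − 0.337 = 0.663
(¬(χ ↔ ψ) ↔ φ) → φ = min(1, 1 − 0.663 + 0.746) = min(1, 1.083) = 1.000
¬((¬(χ ↔ ψ) ↔ φ) → φ) = 1 − 1.000 = 0.000
ψ ↔ ¬((¬(χ ↔ ψ) ↔ φ) → φ) = 1 − |0.168 − 0.000| = 1 − 0.168 = 0.832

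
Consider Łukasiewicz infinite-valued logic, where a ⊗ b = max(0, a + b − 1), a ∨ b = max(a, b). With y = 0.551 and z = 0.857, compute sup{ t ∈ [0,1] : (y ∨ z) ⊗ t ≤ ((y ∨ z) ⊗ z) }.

0.857

y ∨ z = max(0.551, 0.857) = 0.857
So the left factor is y ∨ z = 0.857.
(y ∨ z) ⊗ z = max(0, 0.857 + 0.857 − 1) = max(0, 0.714) = 0.714
So the right-hand bound is (y ∨ z) ⊗ z = 0.714.
The residuum of the Łukasiewicz t-norm gives the supremum: min(1, 1 − 0.857 + 0.714).
1 − 0.857 + 0.714 = 0.857, so t = min(1, 0.857) = 0.857.
Check: 0.857 ⊗ 0.857 = max(0, 0.714) = 0.714 ≤ 0.714.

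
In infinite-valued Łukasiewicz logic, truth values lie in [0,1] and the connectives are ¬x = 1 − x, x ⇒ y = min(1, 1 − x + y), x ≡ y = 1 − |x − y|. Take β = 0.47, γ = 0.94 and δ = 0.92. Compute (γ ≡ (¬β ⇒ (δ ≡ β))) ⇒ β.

¬β = 1 − 0.47 = 0.53
δ ≡ β = 1 − |0.92 − 0.47| = 1 − 0.45 = 0.55
¬β ⇒ (δ ≡ β) = min(1, 1 − 0.53 + 0.55) = min(1, 1.02) = 1.00
γ ≡ (¬β ⇒ (δ ≡ β)) = 1 − |0.94 − 1.00| = 1 − 0.06 = 0.94
(γ ≡ (¬β ⇒ (δ ≡ β))) ⇒ β = min(1, 1 − 0.94 + 0.47) = min(1, 0.53) = 0.53

0.53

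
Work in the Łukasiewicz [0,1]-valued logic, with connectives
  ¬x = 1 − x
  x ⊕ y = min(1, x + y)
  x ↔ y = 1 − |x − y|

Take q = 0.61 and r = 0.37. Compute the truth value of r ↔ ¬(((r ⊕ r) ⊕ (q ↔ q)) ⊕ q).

r ⊕ r = min(1, 0.37 + 0.37) = min(1, 0.74) = 0.74
q ↔ q = 1 − |0.61 − 0.61| = 1 − 0.00 = 1.00
(r ⊕ r) ⊕ (q ↔ q) = min(1, 0.74 + 1.00) = min(1, 1.74) = 1.00
((r ⊕ r) ⊕ (q ↔ q)) ⊕ q = min(1, 1.00 + 0.61) = min(1, 1.61) = 1.00
¬(((r ⊕ r) ⊕ (q ↔ q)) ⊕ q) = 1 − 1.00 = 0.00
r ↔ ¬(((r ⊕ r) ⊕ (q ↔ q)) ⊕ q) = 1 − |0.37 − 0.00| = 1 − 0.37 = 0.63

0.63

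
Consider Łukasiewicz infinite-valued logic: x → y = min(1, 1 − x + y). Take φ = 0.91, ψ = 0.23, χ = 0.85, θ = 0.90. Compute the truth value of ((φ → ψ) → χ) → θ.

φ → ψ = min(1, 1 − 0.91 + 0.23) = min(1, 0.32) = 0.32
(φ → ψ) → χ = min(1, 1 − 0.32 + 0.85) = min(1, 1.53) = 1.00
((φ → ψ) → χ) → θ = min(1, 1 − 1.00 + 0.90) = min(1, 0.90) = 0.90

0.90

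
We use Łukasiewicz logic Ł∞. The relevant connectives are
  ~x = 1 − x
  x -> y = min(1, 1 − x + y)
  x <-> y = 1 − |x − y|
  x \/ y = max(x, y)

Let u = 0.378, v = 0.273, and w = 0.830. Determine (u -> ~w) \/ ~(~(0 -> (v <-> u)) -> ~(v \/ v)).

0.792

~w = 1 − 0.830 = 0.170
u -> ~w = min(1, 1 − 0.378 + 0.170) = min(1, 0.792) = 0.792
v <-> u = 1 − |0.273 − 0.378| = 1 − 0.105 = 0.895
0 -> (v <-> u) = min(1, 1 − 0.000 + 0.895) = min(1, 1.895) = 1.000
~(0 -> (v <-> u)) = 1 − 1.000 = 0.000
v \/ v = max(0.273, 0.273) = 0.273
~(v \/ v) = 1 − 0.273 = 0.727
~(0 -> (v <-> u)) -> ~(v \/ v) = min(1, 1 − 0.000 + 0.727) = min(1, 1.727) = 1.000
~(~(0 -> (v <-> u)) -> ~(v \/ v)) = 1 − 1.000 = 0.000
(u -> ~w) \/ ~(~(0 -> (v <-> u)) -> ~(v \/ v)) = max(0.792, 0.000) = 0.792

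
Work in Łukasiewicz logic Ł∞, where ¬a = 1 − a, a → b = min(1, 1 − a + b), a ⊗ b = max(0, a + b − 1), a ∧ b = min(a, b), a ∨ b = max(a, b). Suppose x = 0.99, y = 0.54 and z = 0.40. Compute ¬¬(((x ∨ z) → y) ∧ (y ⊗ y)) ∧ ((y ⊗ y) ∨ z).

0.08

x ∨ z = max(0.99, 0.40) = 0.99
(x ∨ z) → y = min(1, 1 − 0.99 + 0.54) = min(1, 0.55) = 0.55
y ⊗ y = max(0, 0.54 + 0.54 − 1) = max(0, 0.08) = 0.08
((x ∨ z) → y) ∧ (y ⊗ y) = min(0.55, 0.08) = 0.08
¬(((x ∨ z) → y) ∧ (y ⊗ y)) = 1 − 0.08 = 0.92
¬¬(((x ∨ z) → y) ∧ (y ⊗ y)) = 1 − 0.92 = 0.08
(y ⊗ y) ∨ z = max(0.08, 0.40) = 0.40
¬¬(((x ∨ z) → y) ∧ (y ⊗ y)) ∧ ((y ⊗ y) ∨ z) = min(0.08, 0.40) = 0.08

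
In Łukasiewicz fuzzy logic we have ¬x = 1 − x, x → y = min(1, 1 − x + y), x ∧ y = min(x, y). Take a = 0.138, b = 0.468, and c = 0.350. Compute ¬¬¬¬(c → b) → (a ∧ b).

0.138

c → b = min(1, 1 − 0.350 + 0.468) = min(1, 1.118) = 1.000
¬(c → b) = 1 − 1.000 = 0.000
¬¬(c → b) = 1 − 0.000 = 1.000
¬¬¬(c → b) = 1 − 1.000 = 0.000
¬¬¬¬(c → b) = 1 − 0.000 = 1.000
a ∧ b = min(0.138, 0.468) = 0.138
¬¬¬¬(c → b) → (a ∧ b) = min(1, 1 − 1.000 + 0.138) = min(1, 0.138) = 0.138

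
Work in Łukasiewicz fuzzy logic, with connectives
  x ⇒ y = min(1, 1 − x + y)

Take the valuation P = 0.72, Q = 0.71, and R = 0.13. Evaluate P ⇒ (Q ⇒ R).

0.70

Q ⇒ R = min(1, 1 − 0.71 + 0.13) = min(1, 0.42) = 0.42
P ⇒ (Q ⇒ R) = min(1, 1 − 0.72 + 0.42) = min(1, 0.70) = 0.70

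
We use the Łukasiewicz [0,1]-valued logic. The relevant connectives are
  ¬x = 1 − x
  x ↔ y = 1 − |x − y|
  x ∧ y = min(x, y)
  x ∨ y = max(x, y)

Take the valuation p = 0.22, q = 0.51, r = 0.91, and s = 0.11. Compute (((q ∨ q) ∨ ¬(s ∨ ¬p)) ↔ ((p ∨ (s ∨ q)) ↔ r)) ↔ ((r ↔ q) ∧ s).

0.20

q ∨ q = max(0.51, 0.51) = 0.51
¬p = 1 − 0.22 = 0.78
s ∨ ¬p = max(0.11, 0.78) = 0.78
¬(s ∨ ¬p) = 1 − 0.78 = 0.22
(q ∨ q) ∨ ¬(s ∨ ¬p) = max(0.51, 0.22) = 0.51
s ∨ q = max(0.11, 0.51) = 0.51
p ∨ (s ∨ q) = max(0.22, 0.51) = 0.51
(p ∨ (s ∨ q)) ↔ r = 1 − |0.51 − 0.91| = 1 − 0.40 = 0.60
((q ∨ q) ∨ ¬(s ∨ ¬p)) ↔ ((p ∨ (s ∨ q)) ↔ r) = 1 − |0.51 − 0.60| = 1 − 0.09 = 0.91
r ↔ q = 1 − |0.91 − 0.51| = 1 − 0.40 = 0.60
(r ↔ q) ∧ s = min(0.60, 0.11) = 0.11
(((q ∨ q) ∨ ¬(s ∨ ¬p)) ↔ ((p ∨ (s ∨ q)) ↔ r)) ↔ ((r ↔ q) ∧ s) = 1 − |0.91 − 0.11| = 1 − 0.80 = 0.20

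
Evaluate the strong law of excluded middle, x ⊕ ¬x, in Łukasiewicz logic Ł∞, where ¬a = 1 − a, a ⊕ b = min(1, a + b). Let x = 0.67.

¬x = 1 − 0.67 = 0.33
x ⊕ ¬x = min(1, 0.67 + 0.33) = min(1, 1.00) = 1.00
(As expected: always 1 in Ł∞ since a ⊕ (1−a) = 1.)

1.00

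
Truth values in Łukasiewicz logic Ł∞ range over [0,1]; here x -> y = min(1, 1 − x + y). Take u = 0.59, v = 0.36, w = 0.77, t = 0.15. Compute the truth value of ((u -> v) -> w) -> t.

0.15

u -> v = min(1, 1 − 0.59 + 0.36) = min(1, 0.77) = 0.77
(u -> v) -> w = min(1, 1 − 0.77 + 0.77) = min(1, 1.00) = 1.00
((u -> v) -> w) -> t = min(1, 1 − 1.00 + 0.15) = min(1, 0.15) = 0.15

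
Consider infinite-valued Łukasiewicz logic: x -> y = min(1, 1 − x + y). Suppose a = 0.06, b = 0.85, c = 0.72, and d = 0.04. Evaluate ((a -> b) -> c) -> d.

a -> b = min(1, 1 − 0.06 + 0.85) = min(1, 1.79) = 1.00
(a -> b) -> c = min(1, 1 − 1.00 + 0.72) = min(1, 0.72) = 0.72
((a -> b) -> c) -> d = min(1, 1 − 0.72 + 0.04) = min(1, 0.32) = 0.32

0.32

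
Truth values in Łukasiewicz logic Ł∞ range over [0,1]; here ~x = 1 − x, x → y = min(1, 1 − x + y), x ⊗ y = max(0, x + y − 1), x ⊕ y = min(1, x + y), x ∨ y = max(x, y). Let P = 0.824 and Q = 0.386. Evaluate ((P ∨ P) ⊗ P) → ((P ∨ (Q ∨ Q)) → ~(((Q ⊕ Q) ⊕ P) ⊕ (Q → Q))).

P ∨ P = max(0.824, 0.824) = 0.824
(P ∨ P) ⊗ P = max(0, 0.824 + 0.824 − 1) = max(0, 0.648) = 0.648
Q ∨ Q = max(0.386, 0.386) = 0.386
P ∨ (Q ∨ Q) = max(0.824, 0.386) = 0.824
Q ⊕ Q = min(1, 0.386 + 0.386) = min(1, 0.772) = 0.772
(Q ⊕ Q) ⊕ P = min(1, 0.772 + 0.824) = min(1, 1.596) = 1.000
Q → Q = min(1, 1 − 0.386 + 0.386) = min(1, 1.000) = 1.000
((Q ⊕ Q) ⊕ P) ⊕ (Q → Q) = min(1, 1.000 + 1.000) = min(1, 2.000) = 1.000
~(((Q ⊕ Q) ⊕ P) ⊕ (Q → Q)) = 1 − 1.000 = 0.000
(P ∨ (Q ∨ Q)) → ~(((Q ⊕ Q) ⊕ P) ⊕ (Q → Q)) = min(1, 1 − 0.824 + 0.000) = min(1, 0.176) = 0.176
((P ∨ P) ⊗ P) → ((P ∨ (Q ∨ Q)) → ~(((Q ⊕ Q) ⊕ P) ⊕ (Q → Q))) = min(1, 1 − 0.648 + 0.176) = min(1, 0.528) = 0.528

0.528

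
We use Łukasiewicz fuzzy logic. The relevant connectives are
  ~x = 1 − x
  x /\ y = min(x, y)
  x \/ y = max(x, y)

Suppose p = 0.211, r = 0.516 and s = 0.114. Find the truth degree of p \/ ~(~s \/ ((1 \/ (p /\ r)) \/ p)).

~s = 1 − 0.114 = 0.886
p /\ r = min(0.211, 0.516) = 0.211
1 \/ (p /\ r) = max(1.000, 0.211) = 1.000
(1 \/ (p /\ r)) \/ p = max(1.000, 0.211) = 1.000
~s \/ ((1 \/ (p /\ r)) \/ p) = max(0.886, 1.000) = 1.000
~(~s \/ ((1 \/ (p /\ r)) \/ p)) = 1 − 1.000 = 0.000
p \/ ~(~s \/ ((1 \/ (p /\ r)) \/ p)) = max(0.211, 0.000) = 0.211

0.211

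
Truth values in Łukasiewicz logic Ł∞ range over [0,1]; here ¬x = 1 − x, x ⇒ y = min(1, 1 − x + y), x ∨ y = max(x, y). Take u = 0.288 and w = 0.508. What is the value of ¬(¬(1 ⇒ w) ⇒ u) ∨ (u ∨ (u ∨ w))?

0.508

1 ⇒ w = min(1, 1 − 1.000 + 0.508) = min(1, 0.508) = 0.508
¬(1 ⇒ w) = 1 − 0.508 = 0.492
¬(1 ⇒ w) ⇒ u = min(1, 1 − 0.492 + 0.288) = min(1, 0.796) = 0.796
¬(¬(1 ⇒ w) ⇒ u) = 1 − 0.796 = 0.204
u ∨ w = max(0.288, 0.508) = 0.508
u ∨ (u ∨ w) = max(0.288, 0.508) = 0.508
¬(¬(1 ⇒ w) ⇒ u) ∨ (u ∨ (u ∨ w)) = max(0.204, 0.508) = 0.508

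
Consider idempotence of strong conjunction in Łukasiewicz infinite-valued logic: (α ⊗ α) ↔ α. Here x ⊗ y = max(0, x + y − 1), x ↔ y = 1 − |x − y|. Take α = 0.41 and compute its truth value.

0.59

α ⊗ α = max(0, 0.41 + 0.41 − 1) = max(0, -0.18) = 0.00
(α ⊗ α) ↔ α = 1 − |0.00 − 0.41| = 1 − 0.41 = 0.59
(The value 0.59 < 1 shows this instance is not satisfied; fails in Ł∞ since a ⊗ a = max(0, 2a−1) ≠ a in general.)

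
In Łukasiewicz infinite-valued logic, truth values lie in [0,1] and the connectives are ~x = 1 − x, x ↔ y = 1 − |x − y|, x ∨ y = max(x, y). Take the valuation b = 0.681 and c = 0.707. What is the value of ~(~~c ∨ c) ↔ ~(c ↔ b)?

0.733

~c = 1 − 0.707 = 0.293
~~c = 1 − 0.293 = 0.707
~~c ∨ c = max(0.707, 0.707) = 0.707
~(~~c ∨ c) = 1 − 0.707 = 0.293
c ↔ b = 1 − |0.707 − 0.681| = 1 − 0.026 = 0.974
~(c ↔ b) = 1 − 0.974 = 0.026
~(~~c ∨ c) ↔ ~(c ↔ b) = 1 − |0.293 − 0.026| = 1 − 0.267 = 0.733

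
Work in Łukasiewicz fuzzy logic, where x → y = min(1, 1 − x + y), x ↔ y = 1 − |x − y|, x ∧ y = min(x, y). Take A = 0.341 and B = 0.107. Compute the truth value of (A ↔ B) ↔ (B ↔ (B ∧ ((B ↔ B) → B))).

A ↔ B = 1 − |0.341 − 0.107| = 1 − 0.234 = 0.766
B ↔ B = 1 − |0.107 − 0.107| = 1 − 0.000 = 1.000
(B ↔ B) → B = min(1, 1 − 1.000 + 0.107) = min(1, 0.107) = 0.107
B ∧ ((B ↔ B) → B) = min(0.107, 0.107) = 0.107
B ↔ (B ∧ ((B ↔ B) → B)) = 1 − |0.107 − 0.107| = 1 − 0.000 = 1.000
(A ↔ B) ↔ (B ↔ (B ∧ ((B ↔ B) → B))) = 1 − |0.766 − 1.000| = 1 − 0.234 = 0.766

0.766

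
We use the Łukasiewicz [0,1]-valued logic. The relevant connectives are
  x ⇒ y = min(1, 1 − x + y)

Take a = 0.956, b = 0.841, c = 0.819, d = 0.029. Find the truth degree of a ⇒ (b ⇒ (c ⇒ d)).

0.413

c ⇒ d = min(1, 1 − 0.819 + 0.029) = min(1, 0.210) = 0.210
b ⇒ (c ⇒ d) = min(1, 1 − 0.841 + 0.210) = min(1, 0.369) = 0.369
a ⇒ (b ⇒ (c ⇒ d)) = min(1, 1 − 0.956 + 0.369) = min(1, 0.413) = 0.413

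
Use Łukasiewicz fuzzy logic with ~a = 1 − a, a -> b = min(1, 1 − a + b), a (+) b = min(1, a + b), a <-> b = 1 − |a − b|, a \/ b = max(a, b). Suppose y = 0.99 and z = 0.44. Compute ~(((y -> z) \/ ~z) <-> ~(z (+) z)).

0.44

y -> z = min(1, 1 − 0.99 + 0.44) = min(1, 0.45) = 0.45
~z = 1 − 0.44 = 0.56
(y -> z) \/ ~z = max(0.45, 0.56) = 0.56
z (+) z = min(1, 0.44 + 0.44) = min(1, 0.88) = 0.88
~(z (+) z) = 1 − 0.88 = 0.12
((y -> z) \/ ~z) <-> ~(z (+) z) = 1 − |0.56 − 0.12| = 1 − 0.44 = 0.56
~(((y -> z) \/ ~z) <-> ~(z (+) z)) = 1 − 0.56 = 0.44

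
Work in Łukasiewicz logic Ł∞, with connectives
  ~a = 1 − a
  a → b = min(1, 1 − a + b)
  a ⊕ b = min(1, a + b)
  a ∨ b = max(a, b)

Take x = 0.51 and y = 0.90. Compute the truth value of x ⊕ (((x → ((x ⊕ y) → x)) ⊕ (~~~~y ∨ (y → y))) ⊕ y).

x ⊕ y = min(1, 0.51 + 0.90) = min(1, 1.41) = 1.00
(x ⊕ y) → x = min(1, 1 − 1.00 + 0.51) = min(1, 0.51) = 0.51
x → ((x ⊕ y) → x) = min(1, 1 − 0.51 + 0.51) = min(1, 1.00) = 1.00
~y = 1 − 0.90 = 0.10
~~y = 1 − 0.10 = 0.90
~~~y = 1 − 0.90 = 0.10
~~~~y = 1 − 0.10 = 0.90
y → y = min(1, 1 − 0.90 + 0.90) = min(1, 1.00) = 1.00
~~~~y ∨ (y → y) = max(0.90, 1.00) = 1.00
(x → ((x ⊕ y) → x)) ⊕ (~~~~y ∨ (y → y)) = min(1, 1.00 + 1.00) = min(1, 2.00) = 1.00
((x → ((x ⊕ y) → x)) ⊕ (~~~~y ∨ (y → y))) ⊕ y = min(1, 1.00 + 0.90) = min(1, 1.90) = 1.00
x ⊕ (((x → ((x ⊕ y) → x)) ⊕ (~~~~y ∨ (y → y))) ⊕ y) = min(1, 0.51 + 1.00) = min(1, 1.51) = 1.00

1.00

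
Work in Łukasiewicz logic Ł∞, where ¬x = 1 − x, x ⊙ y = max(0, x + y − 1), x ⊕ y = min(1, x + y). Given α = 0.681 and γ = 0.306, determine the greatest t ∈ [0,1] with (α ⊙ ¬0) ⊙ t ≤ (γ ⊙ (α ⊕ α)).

¬0 = 1 − 0.000 = 1.000
α ⊙ ¬0 = max(0, 0.681 + 1.000 − 1) = max(0, 0.681) = 0.681
So the left factor is α ⊙ ¬0 = 0.681.
α ⊕ α = min(1, 0.681 + 0.681) = min(1, 1.362) = 1.000
γ ⊙ (α ⊕ α) = max(0, 0.306 + 1.000 − 1) = max(0, 0.306) = 0.306
So the right-hand bound is γ ⊙ (α ⊕ α) = 0.306.
The residuum of the Łukasiewicz t-norm gives the supremum: min(1, 1 − 0.681 + 0.306).
1 − 0.681 + 0.306 = 0.625, so t = min(1, 0.625) = 0.625.
Check: 0.681 ⊙ 0.625 = max(0, 0.306) = 0.306 ≤ 0.306.

0.625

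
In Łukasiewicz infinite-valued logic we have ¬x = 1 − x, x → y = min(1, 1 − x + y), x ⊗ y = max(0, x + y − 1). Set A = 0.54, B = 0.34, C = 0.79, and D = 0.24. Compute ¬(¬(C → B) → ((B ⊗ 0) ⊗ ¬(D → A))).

C → B = min(1, 1 − 0.79 + 0.34) = min(1, 0.55) = 0.55
¬(C → B) = 1 − 0.55 = 0.45
B ⊗ 0 = max(0, 0.34 + 0.00 − 1) = max(0, -0.66) = 0.00
D → A = min(1, 1 − 0.24 + 0.54) = min(1, 1.30) = 1.00
¬(D → A) = 1 − 1.00 = 0.00
(B ⊗ 0) ⊗ ¬(D → A) = max(0, 0.00 + 0.00 − 1) = max(0, -1.00) = 0.00
¬(C → B) → ((B ⊗ 0) ⊗ ¬(D → A)) = min(1, 1 − 0.45 + 0.00) = min(1, 0.55) = 0.55
¬(¬(C → B) → ((B ⊗ 0) ⊗ ¬(D → A))) = 1 − 0.55 = 0.45

0.45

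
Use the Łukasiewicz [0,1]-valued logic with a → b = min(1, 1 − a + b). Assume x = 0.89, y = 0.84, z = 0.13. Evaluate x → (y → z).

y → z = min(1, 1 − 0.84 + 0.13) = min(1, 0.29) = 0.29
x → (y → z) = min(1, 1 − 0.89 + 0.29) = min(1, 0.40) = 0.40

0.40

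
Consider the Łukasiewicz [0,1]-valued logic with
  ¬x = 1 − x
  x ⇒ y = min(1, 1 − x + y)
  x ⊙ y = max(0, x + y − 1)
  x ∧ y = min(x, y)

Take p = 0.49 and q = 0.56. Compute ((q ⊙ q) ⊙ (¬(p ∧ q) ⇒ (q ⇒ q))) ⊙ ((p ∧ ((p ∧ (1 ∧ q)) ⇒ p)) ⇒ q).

0.12

q ⊙ q = max(0, 0.56 + 0.56 − 1) = max(0, 0.12) = 0.12
p ∧ q = min(0.49, 0.56) = 0.49
¬(p ∧ q) = 1 − 0.49 = 0.51
q ⇒ q = min(1, 1 − 0.56 + 0.56) = min(1, 1.00) = 1.00
¬(p ∧ q) ⇒ (q ⇒ q) = min(1, 1 − 0.51 + 1.00) = min(1, 1.49) = 1.00
(q ⊙ q) ⊙ (¬(p ∧ q) ⇒ (q ⇒ q)) = max(0, 0.12 + 1.00 − 1) = max(0, 0.12) = 0.12
1 ∧ q = min(1.00, 0.56) = 0.56
p ∧ (1 ∧ q) = min(0.49, 0.56) = 0.49
(p ∧ (1 ∧ q)) ⇒ p = min(1, 1 − 0.49 + 0.49) = min(1, 1.00) = 1.00
p ∧ ((p ∧ (1 ∧ q)) ⇒ p) = min(0.49, 1.00) = 0.49
(p ∧ ((p ∧ (1 ∧ q)) ⇒ p)) ⇒ q = min(1, 1 − 0.49 + 0.56) = min(1, 1.07) = 1.00
((q ⊙ q) ⊙ (¬(p ∧ q) ⇒ (q ⇒ q))) ⊙ ((p ∧ ((p ∧ (1 ∧ q)) ⇒ p)) ⇒ q) = max(0, 0.12 + 1.00 − 1) = max(0, 0.12) = 0.12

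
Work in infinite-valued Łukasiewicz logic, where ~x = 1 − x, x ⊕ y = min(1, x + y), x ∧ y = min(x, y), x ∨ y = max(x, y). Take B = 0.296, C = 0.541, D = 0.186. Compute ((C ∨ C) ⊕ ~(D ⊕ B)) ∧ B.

C ∨ C = max(0.541, 0.541) = 0.541
D ⊕ B = min(1, 0.186 + 0.296) = min(1, 0.482) = 0.482
~(D ⊕ B) = 1 − 0.482 = 0.518
(C ∨ C) ⊕ ~(D ⊕ B) = min(1, 0.541 + 0.518) = min(1, 1.059) = 1.000
((C ∨ C) ⊕ ~(D ⊕ B)) ∧ B = min(1.000, 0.296) = 0.296

0.296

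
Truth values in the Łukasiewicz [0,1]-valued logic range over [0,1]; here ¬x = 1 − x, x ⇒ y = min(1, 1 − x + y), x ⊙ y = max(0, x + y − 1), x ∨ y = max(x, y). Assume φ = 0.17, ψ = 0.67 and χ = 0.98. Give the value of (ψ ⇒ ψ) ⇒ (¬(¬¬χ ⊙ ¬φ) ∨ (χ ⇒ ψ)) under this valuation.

0.69

ψ ⇒ ψ = min(1, 1 − 0.67 + 0.67) = min(1, 1.00) = 1.00
¬χ = 1 − 0.98 = 0.02
¬¬χ = 1 − 0.02 = 0.98
¬φ = 1 − 0.17 = 0.83
¬¬χ ⊙ ¬φ = max(0, 0.98 + 0.83 − 1) = max(0, 0.81) = 0.81
¬(¬¬χ ⊙ ¬φ) = 1 − 0.81 = 0.19
χ ⇒ ψ = min(1, 1 − 0.98 + 0.67) = min(1, 0.69) = 0.69
¬(¬¬χ ⊙ ¬φ) ∨ (χ ⇒ ψ) = max(0.19, 0.69) = 0.69
(ψ ⇒ ψ) ⇒ (¬(¬¬χ ⊙ ¬φ) ∨ (χ ⇒ ψ)) = min(1, 1 − 1.00 + 0.69) = min(1, 0.69) = 0.69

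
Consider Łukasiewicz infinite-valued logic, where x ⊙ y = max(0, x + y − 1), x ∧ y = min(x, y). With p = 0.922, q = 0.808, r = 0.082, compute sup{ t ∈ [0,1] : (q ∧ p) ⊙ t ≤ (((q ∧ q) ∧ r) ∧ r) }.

0.274

q ∧ p = min(0.808, 0.922) = 0.808
So the left factor is q ∧ p = 0.808.
q ∧ q = min(0.808, 0.808) = 0.808
(q ∧ q) ∧ r = min(0.808, 0.082) = 0.082
((q ∧ q) ∧ r) ∧ r = min(0.082, 0.082) = 0.082
So the right-hand bound is ((q ∧ q) ∧ r) ∧ r = 0.082.
The residuum of the Łukasiewicz t-norm gives the supremum: min(1, 1 − 0.808 + 0.082).
1 − 0.808 + 0.082 = 0.274, so t = min(1, 0.274) = 0.274.
Check: 0.808 ⊙ 0.274 = max(0, 0.082) = 0.082 ≤ 0.082.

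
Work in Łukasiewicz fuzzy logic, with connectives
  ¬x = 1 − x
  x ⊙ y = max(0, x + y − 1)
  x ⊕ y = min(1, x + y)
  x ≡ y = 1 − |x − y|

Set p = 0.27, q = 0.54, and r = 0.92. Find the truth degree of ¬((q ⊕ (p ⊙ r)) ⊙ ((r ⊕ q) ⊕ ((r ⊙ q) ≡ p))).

0.27

p ⊙ r = max(0, 0.27 + 0.92 − 1) = max(0, 0.19) = 0.19
q ⊕ (p ⊙ r) = min(1, 0.54 + 0.19) = min(1, 0.73) = 0.73
r ⊕ q = min(1, 0.92 + 0.54) = min(1, 1.46) = 1.00
r ⊙ q = max(0, 0.92 + 0.54 − 1) = max(0, 0.46) = 0.46
(r ⊙ q) ≡ p = 1 − |0.46 − 0.27| = 1 − 0.19 = 0.81
(r ⊕ q) ⊕ ((r ⊙ q) ≡ p) = min(1, 1.00 + 0.81) = min(1, 1.81) = 1.00
(q ⊕ (p ⊙ r)) ⊙ ((r ⊕ q) ⊕ ((r ⊙ q) ≡ p)) = max(0, 0.73 + 1.00 − 1) = max(0, 0.73) = 0.73
¬((q ⊕ (p ⊙ r)) ⊙ ((r ⊕ q) ⊕ ((r ⊙ q) ≡ p))) = 1 − 0.73 = 0.27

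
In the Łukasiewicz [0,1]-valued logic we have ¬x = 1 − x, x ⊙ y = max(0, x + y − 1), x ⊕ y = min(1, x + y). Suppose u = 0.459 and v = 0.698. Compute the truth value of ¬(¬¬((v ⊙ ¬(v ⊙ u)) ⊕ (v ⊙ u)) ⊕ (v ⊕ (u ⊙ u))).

v ⊙ u = max(0, 0.698 + 0.459 − 1) = max(0, 0.157) = 0.157
¬(v ⊙ u) = 1 − 0.157 = 0.843
v ⊙ ¬(v ⊙ u) = max(0, 0.698 + 0.843 − 1) = max(0, 0.541) = 0.541
(v ⊙ ¬(v ⊙ u)) ⊕ (v ⊙ u) = min(1, 0.541 + 0.157) = min(1, 0.698) = 0.698
¬((v ⊙ ¬(v ⊙ u)) ⊕ (v ⊙ u)) = 1 − 0.698 = 0.302
¬¬((v ⊙ ¬(v ⊙ u)) ⊕ (v ⊙ u)) = 1 − 0.302 = 0.698
u ⊙ u = max(0, 0.459 + 0.459 − 1) = max(0, -0.082) = 0.000
v ⊕ (u ⊙ u) = min(1, 0.698 + 0.000) = min(1, 0.698) = 0.698
¬¬((v ⊙ ¬(v ⊙ u)) ⊕ (v ⊙ u)) ⊕ (v ⊕ (u ⊙ u)) = min(1, 0.698 + 0.698) = min(1, 1.396) = 1.000
¬(¬¬((v ⊙ ¬(v ⊙ u)) ⊕ (v ⊙ u)) ⊕ (v ⊕ (u ⊙ u))) = 1 − 1.000 = 0.000

0.000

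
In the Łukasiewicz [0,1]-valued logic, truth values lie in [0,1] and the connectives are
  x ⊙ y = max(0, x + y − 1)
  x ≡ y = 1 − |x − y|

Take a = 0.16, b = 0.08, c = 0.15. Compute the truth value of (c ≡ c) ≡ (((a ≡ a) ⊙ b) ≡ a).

c ≡ c = 1 − |0.15 − 0.15| = 1 − 0.00 = 1.00
a ≡ a = 1 − |0.16 − 0.16| = 1 − 0.00 = 1.00
(a ≡ a) ⊙ b = max(0, 1.00 + 0.08 − 1) = max(0, 0.08) = 0.08
((a ≡ a) ⊙ b) ≡ a = 1 − |0.08 − 0.16| = 1 − 0.08 = 0.92
(c ≡ c) ≡ (((a ≡ a) ⊙ b) ≡ a) = 1 − |1.00 − 0.92| = 1 − 0.08 = 0.92

0.92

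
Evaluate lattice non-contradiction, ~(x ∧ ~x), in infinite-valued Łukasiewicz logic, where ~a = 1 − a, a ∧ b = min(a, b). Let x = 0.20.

~x = 1 − 0.20 = 0.80
x ∧ ~x = min(0.20, 0.80) = 0.20
~(x ∧ ~x) = 1 − 0.20 = 0.80
(The value 0.80 < 1 shows this instance is not satisfied; not a Ł∞-tautology — its value is 1 − min(a, 1−a).)

0.80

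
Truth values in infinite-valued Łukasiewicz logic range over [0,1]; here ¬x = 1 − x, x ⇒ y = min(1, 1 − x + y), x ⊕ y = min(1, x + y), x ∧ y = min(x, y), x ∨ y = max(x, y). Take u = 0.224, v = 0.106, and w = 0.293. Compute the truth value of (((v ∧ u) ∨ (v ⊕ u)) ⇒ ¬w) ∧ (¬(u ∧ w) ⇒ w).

v ∧ u = min(0.106, 0.224) = 0.106
v ⊕ u = min(1, 0.106 + 0.224) = min(1, 0.330) = 0.330
(v ∧ u) ∨ (v ⊕ u) = max(0.106, 0.330) = 0.330
¬w = 1 − 0.293 = 0.707
((v ∧ u) ∨ (v ⊕ u)) ⇒ ¬w = min(1, 1 − 0.330 + 0.707) = min(1, 1.377) = 1.000
u ∧ w = min(0.224, 0.293) = 0.224
¬(u ∧ w) = 1 − 0.224 = 0.776
¬(u ∧ w) ⇒ w = min(1, 1 − 0.776 + 0.293) = min(1, 0.517) = 0.517
(((v ∧ u) ∨ (v ⊕ u)) ⇒ ¬w) ∧ (¬(u ∧ w) ⇒ w) = min(1.000, 0.517) = 0.517

0.517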